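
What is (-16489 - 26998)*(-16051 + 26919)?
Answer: -472616716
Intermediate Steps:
(-16489 - 26998)*(-16051 + 26919) = -43487*10868 = -472616716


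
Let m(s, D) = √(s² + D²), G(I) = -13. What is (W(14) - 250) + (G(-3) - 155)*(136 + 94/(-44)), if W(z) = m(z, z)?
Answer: -250130/11 + 14*√2 ≈ -22719.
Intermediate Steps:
m(s, D) = √(D² + s²)
W(z) = √2*√(z²) (W(z) = √(z² + z²) = √(2*z²) = √2*√(z²))
(W(14) - 250) + (G(-3) - 155)*(136 + 94/(-44)) = (√2*√(14²) - 250) + (-13 - 155)*(136 + 94/(-44)) = (√2*√196 - 250) - 168*(136 + 94*(-1/44)) = (√2*14 - 250) - 168*(136 - 47/22) = (14*√2 - 250) - 168*2945/22 = (-250 + 14*√2) - 247380/11 = -250130/11 + 14*√2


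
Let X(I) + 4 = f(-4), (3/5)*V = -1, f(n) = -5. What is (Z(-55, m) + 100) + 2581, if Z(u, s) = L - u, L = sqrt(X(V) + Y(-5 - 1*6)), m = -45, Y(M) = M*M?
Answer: 2736 + 4*sqrt(7) ≈ 2746.6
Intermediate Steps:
Y(M) = M**2
V = -5/3 (V = (5/3)*(-1) = -5/3 ≈ -1.6667)
X(I) = -9 (X(I) = -4 - 5 = -9)
L = 4*sqrt(7) (L = sqrt(-9 + (-5 - 1*6)**2) = sqrt(-9 + (-5 - 6)**2) = sqrt(-9 + (-11)**2) = sqrt(-9 + 121) = sqrt(112) = 4*sqrt(7) ≈ 10.583)
Z(u, s) = -u + 4*sqrt(7) (Z(u, s) = 4*sqrt(7) - u = -u + 4*sqrt(7))
(Z(-55, m) + 100) + 2581 = ((-1*(-55) + 4*sqrt(7)) + 100) + 2581 = ((55 + 4*sqrt(7)) + 100) + 2581 = (155 + 4*sqrt(7)) + 2581 = 2736 + 4*sqrt(7)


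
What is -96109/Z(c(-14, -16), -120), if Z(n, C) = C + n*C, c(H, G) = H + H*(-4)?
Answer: 96109/5160 ≈ 18.626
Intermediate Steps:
c(H, G) = -3*H (c(H, G) = H - 4*H = -3*H)
Z(n, C) = C + C*n
-96109/Z(c(-14, -16), -120) = -96109*(-1/(120*(1 - 3*(-14)))) = -96109*(-1/(120*(1 + 42))) = -96109/((-120*43)) = -96109/(-5160) = -96109*(-1/5160) = 96109/5160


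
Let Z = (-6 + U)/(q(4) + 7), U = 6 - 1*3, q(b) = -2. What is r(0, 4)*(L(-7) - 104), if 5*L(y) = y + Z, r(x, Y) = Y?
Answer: -10552/25 ≈ -422.08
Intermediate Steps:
U = 3 (U = 6 - 3 = 3)
Z = -3/5 (Z = (-6 + 3)/(-2 + 7) = -3/5 ≈ -0.60000)
L(y) = -3/25 + y/5 (L(y) = (y - 3/5)/5 = (-3/5 + y)/5 = -3/25 + y/5)
r(0, 4)*(L(-7) - 104) = 4*((-3/25 + (1/5)*(-7)) - 104) = 4*((-3/25 - 7/5) - 104) = 4*(-38/25 - 104) = 4*(-2638/25) = -10552/25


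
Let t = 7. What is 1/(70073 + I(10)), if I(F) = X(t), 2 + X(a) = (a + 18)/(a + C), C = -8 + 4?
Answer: 3/210238 ≈ 1.4270e-5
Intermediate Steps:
C = -4
X(a) = -2 + (18 + a)/(-4 + a) (X(a) = -2 + (a + 18)/(a - 4) = -2 + (18 + a)/(-4 + a))
I(F) = 19/3 (I(F) = (26 - 1*7)/(-4 + 7) = (26 - 7)/3 = (⅓)*19 = 19/3)
1/(70073 + I(10)) = 1/(70073 + 19/3) = 1/(210238/3) = 3/210238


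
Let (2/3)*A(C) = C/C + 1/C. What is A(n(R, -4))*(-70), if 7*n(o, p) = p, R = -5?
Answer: 315/4 ≈ 78.750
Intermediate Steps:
n(o, p) = p/7
A(C) = 3/2 + 3/(2*C) (A(C) = 3*(C/C + 1/C)/2 = 3*(1 + 1/C)/2 = 3/2 + 3/(2*C))
A(n(R, -4))*(-70) = (3*(1 + (⅐)*(-4))/(2*(((⅐)*(-4)))))*(-70) = (3*(1 - 4/7)/(2*(-4/7)))*(-70) = ((3/2)*(-7/4)*(3/7))*(-70) = -9/8*(-70) = 315/4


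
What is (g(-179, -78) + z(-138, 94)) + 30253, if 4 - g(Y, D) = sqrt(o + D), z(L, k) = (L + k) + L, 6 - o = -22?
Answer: 30075 - 5*I*sqrt(2) ≈ 30075.0 - 7.0711*I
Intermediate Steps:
o = 28 (o = 6 - 1*(-22) = 6 + 22 = 28)
z(L, k) = k + 2*L
g(Y, D) = 4 - sqrt(28 + D)
(g(-179, -78) + z(-138, 94)) + 30253 = ((4 - sqrt(28 - 78)) + (94 + 2*(-138))) + 30253 = ((4 - sqrt(-50)) + (94 - 276)) + 30253 = ((4 - 5*I*sqrt(2)) - 182) + 30253 = (-178 - 5*I*sqrt(2)) + 30253 = 30075 - 5*I*sqrt(2)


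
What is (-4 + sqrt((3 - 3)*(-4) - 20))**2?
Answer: 4*(2 - I*sqrt(5))**2 ≈ -4.0 - 35.777*I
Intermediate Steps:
(-4 + sqrt((3 - 3)*(-4) - 20))**2 = (-4 + sqrt(0*(-4) - 20))**2 = (-4 + sqrt(0 - 20))**2 = (-4 + sqrt(-20))**2 = (-4 + 2*I*sqrt(5))**2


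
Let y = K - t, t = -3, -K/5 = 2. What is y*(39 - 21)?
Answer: -126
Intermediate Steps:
K = -10 (K = -5*2 = -10)
y = -7 (y = -10 - 1*(-3) = -10 + 3 = -7)
y*(39 - 21) = -7*(39 - 21) = -7*18 = -126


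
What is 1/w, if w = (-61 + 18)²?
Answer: 1/1849 ≈ 0.00054083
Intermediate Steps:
w = 1849 (w = (-43)² = 1849)
1/w = 1/1849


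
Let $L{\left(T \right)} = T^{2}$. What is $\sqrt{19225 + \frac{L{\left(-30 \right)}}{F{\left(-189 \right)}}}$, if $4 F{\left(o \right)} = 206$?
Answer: $\frac{5 \sqrt{8165737}}{103} \approx 138.72$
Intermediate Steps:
$F{\left(o \right)} = \frac{103}{2}$ ($F{\left(o \right)} = \frac{1}{4} \cdot 206 = \frac{103}{2}$)
$\sqrt{19225 + \frac{L{\left(-30 \right)}}{F{\left(-189 \right)}}} = \sqrt{19225 + \frac{\left(-30\right)^{2}}{\frac{103}{2}}} = \sqrt{19225 + 900 \cdot \frac{2}{103}} = \sqrt{19225 + \frac{1800}{103}} = \sqrt{\frac{1981975}{103}} = \frac{5 \sqrt{8165737}}{103}$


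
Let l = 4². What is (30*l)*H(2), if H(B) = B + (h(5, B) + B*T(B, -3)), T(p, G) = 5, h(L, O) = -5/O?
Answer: 4560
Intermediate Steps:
l = 16
H(B) = -5/B + 6*B (H(B) = B + (-5/B + B*5) = B + (-5/B + 5*B) = -5/B + 6*B)
(30*l)*H(2) = (30*16)*(-5/2 + 6*2) = 480*(-5*½ + 12) = 480*(-5/2 + 12) = 480*(19/2) = 4560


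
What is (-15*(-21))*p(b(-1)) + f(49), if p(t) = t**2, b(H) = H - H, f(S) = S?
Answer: 49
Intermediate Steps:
b(H) = 0
(-15*(-21))*p(b(-1)) + f(49) = -15*(-21)*0**2 + 49 = 315*0 + 49 = 0 + 49 = 49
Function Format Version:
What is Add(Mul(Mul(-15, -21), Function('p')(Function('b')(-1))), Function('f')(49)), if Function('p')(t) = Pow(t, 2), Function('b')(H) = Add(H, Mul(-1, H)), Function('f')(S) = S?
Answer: 49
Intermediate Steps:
Function('b')(H) = 0
Add(Mul(Mul(-15, -21), Function('p')(Function('b')(-1))), Function('f')(49)) = Add(Mul(Mul(-15, -21), Pow(0, 2)), 49) = Add(Mul(315, 0), 49) = Add(0, 49) = 49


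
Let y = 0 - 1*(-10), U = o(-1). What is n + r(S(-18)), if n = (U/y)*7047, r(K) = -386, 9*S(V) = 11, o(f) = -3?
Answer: -25001/10 ≈ -2500.1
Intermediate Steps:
U = -3
y = 10 (y = 0 + 10 = 10)
S(V) = 11/9 (S(V) = (1/9)*11 = 11/9)
n = -21141/10 (n = -3/10*7047 = -21141/10 ≈ -2114.1)
n + r(S(-18)) = -21141/10 - 386 = -25001/10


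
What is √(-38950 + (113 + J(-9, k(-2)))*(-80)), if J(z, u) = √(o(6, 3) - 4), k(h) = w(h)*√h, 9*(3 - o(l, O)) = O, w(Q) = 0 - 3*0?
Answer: √(-431910 - 480*I*√3)/3 ≈ 0.21084 - 219.07*I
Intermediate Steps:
w(Q) = 0 (w(Q) = 0 + 0 = 0)
o(l, O) = 3 - O/9
k(h) = 0 (k(h) = 0*√h = 0)
J(z, u) = 2*I*√3/3 (J(z, u) = √((3 - ⅑*3) - 4) = √((3 - ⅓) - 4) = √(8/3 - 4) = √(-4/3) = 2*I*√3/3)
√(-38950 + (113 + J(-9, k(-2)))*(-80)) = √(-38950 + (113 + 2*I*√3/3)*(-80)) = √(-38950 + (-9040 - 160*I*√3/3)) = √(-47990 - 160*I*√3/3)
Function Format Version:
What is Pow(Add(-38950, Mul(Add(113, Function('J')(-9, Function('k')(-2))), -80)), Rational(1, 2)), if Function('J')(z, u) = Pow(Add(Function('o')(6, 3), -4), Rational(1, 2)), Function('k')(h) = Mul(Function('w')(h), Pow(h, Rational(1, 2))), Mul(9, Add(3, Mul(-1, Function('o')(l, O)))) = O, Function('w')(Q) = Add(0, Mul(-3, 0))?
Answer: Mul(Rational(1, 3), Pow(Add(-431910, Mul(-480, I, Pow(3, Rational(1, 2)))), Rational(1, 2))) ≈ Add(0.21084, Mul(-219.07, I))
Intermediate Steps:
Function('w')(Q) = 0 (Function('w')(Q) = Add(0, 0) = 0)
Function('o')(l, O) = Add(3, Mul(Rational(-1, 9), O))
Function('k')(h) = 0 (Function('k')(h) = Mul(0, Pow(h, Rational(1, 2))) = 0)
Function('J')(z, u) = Mul(Rational(2, 3), I, Pow(3, Rational(1, 2))) (Function('J')(z, u) = Pow(Add(Add(3, Mul(Rational(-1, 9), 3)), -4), Rational(1, 2)) = Pow(Add(Add(3, Rational(-1, 3)), -4), Rational(1, 2)) = Pow(Add(Rational(8, 3), -4), Rational(1, 2)) = Pow(Rational(-4, 3), Rational(1, 2)) = Mul(Rational(2, 3), I, Pow(3, Rational(1, 2))))
Pow(Add(-38950, Mul(Add(113, Function('J')(-9, Function('k')(-2))), -80)), Rational(1, 2)) = Pow(Add(-38950, Mul(Add(113, Mul(Rational(2, 3), I, Pow(3, Rational(1, 2)))), -80)), Rational(1, 2)) = Pow(Add(-38950, Add(-9040, Mul(Rational(-160, 3), I, Pow(3, Rational(1, 2))))), Rational(1, 2)) = Pow(Add(-47990, Mul(Rational(-160, 3), I, Pow(3, Rational(1, 2)))), Rational(1, 2))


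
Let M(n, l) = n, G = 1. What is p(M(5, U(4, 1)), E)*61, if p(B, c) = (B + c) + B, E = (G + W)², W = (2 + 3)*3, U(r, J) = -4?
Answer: 16226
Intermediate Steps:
W = 15 (W = 5*3 = 15)
E = 256 (E = (1 + 15)² = 16² = 256)
p(B, c) = c + 2*B
p(M(5, U(4, 1)), E)*61 = (256 + 2*5)*61 = (256 + 10)*61 = 266*61 = 16226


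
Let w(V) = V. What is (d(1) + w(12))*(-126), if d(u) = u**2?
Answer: -1638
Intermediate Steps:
(d(1) + w(12))*(-126) = (1**2 + 12)*(-126) = (1 + 12)*(-126) = 13*(-126) = -1638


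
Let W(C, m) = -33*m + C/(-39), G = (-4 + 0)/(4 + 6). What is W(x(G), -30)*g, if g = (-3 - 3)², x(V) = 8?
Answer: 463224/13 ≈ 35633.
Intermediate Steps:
G = -⅖ (G = -4/10 = -4*⅒ = -⅖ ≈ -0.40000)
g = 36 (g = (-6)² = 36)
W(C, m) = -33*m - C/39 (W(C, m) = -33*m + C*(-1/39) = -33*m - C/39)
W(x(G), -30)*g = (-33*(-30) - 1/39*8)*36 = (990 - 8/39)*36 = (38602/39)*36 = 463224/13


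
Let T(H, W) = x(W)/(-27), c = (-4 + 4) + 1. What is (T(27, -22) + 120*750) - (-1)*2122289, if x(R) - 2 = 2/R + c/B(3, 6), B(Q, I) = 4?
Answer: 2628199237/1188 ≈ 2.2123e+6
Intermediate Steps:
c = 1 (c = 0 + 1 = 1)
x(R) = 9/4 + 2/R (x(R) = 2 + (2/R + 1/4) = 2 + (2/R + 1*(¼)) = 2 + (2/R + ¼) = 2 + (¼ + 2/R) = 9/4 + 2/R)
T(H, W) = -1/12 - 2/(27*W) (T(H, W) = (9/4 + 2/W)/(-27) = (9/4 + 2/W)*(-1/27) = -1/12 - 2/(27*W))
(T(27, -22) + 120*750) - (-1)*2122289 = ((1/108)*(-8 - 9*(-22))/(-22) + 120*750) - (-1)*2122289 = ((1/108)*(-1/22)*(-8 + 198) + 90000) - 1*(-2122289) = ((1/108)*(-1/22)*190 + 90000) + 2122289 = (-95/1188 + 90000) + 2122289 = 106919905/1188 + 2122289 = 2628199237/1188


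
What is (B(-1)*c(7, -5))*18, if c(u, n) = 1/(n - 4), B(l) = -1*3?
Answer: 6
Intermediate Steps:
B(l) = -3
c(u, n) = 1/(-4 + n)
(B(-1)*c(7, -5))*18 = -3/(-4 - 5)*18 = -3/(-9)*18 = -3*(-⅑)*18 = (⅓)*18 = 6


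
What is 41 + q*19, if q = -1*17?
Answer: -282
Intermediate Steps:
q = -17
41 + q*19 = 41 - 17*19 = 41 - 323 = -282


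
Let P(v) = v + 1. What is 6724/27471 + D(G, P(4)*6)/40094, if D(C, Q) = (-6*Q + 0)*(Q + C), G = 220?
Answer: -483301472/550711137 ≈ -0.87759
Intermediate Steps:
P(v) = 1 + v
D(C, Q) = -6*Q*(C + Q) (D(C, Q) = (-6*Q)*(C + Q) = -6*Q*(C + Q))
6724/27471 + D(G, P(4)*6)/40094 = 6724/27471 - 6*(1 + 4)*6*(220 + (1 + 4)*6)/40094 = 6724*(1/27471) - 6*5*6*(220 + 5*6)*(1/40094) = 6724/27471 - 6*30*(220 + 30)*(1/40094) = 6724/27471 - 6*30*250*(1/40094) = 6724/27471 - 45000*1/40094 = 6724/27471 - 22500/20047 = -483301472/550711137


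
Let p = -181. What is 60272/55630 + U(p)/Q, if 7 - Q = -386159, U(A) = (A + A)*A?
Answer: 6729996503/5370603645 ≈ 1.2531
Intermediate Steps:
U(A) = 2*A**2 (U(A) = (2*A)*A = 2*A**2)
Q = 386166 (Q = 7 - 1*(-386159) = 7 + 386159 = 386166)
60272/55630 + U(p)/Q = 60272/55630 + (2*(-181)**2)/386166 = 60272*(1/55630) + (2*32761)*(1/386166) = 30136/27815 + 65522*(1/386166) = 30136/27815 + 32761/193083 = 6729996503/5370603645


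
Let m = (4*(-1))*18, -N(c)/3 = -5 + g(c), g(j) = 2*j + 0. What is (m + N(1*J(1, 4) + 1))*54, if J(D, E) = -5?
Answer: -1782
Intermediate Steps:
g(j) = 2*j
N(c) = 15 - 6*c (N(c) = -3*(-5 + 2*c) = 15 - 6*c)
m = -72 (m = -4*18 = -72)
(m + N(1*J(1, 4) + 1))*54 = (-72 + (15 - 6*(1*(-5) + 1)))*54 = (-72 + (15 - 6*(-5 + 1)))*54 = (-72 + (15 - 6*(-4)))*54 = (-72 + (15 + 24))*54 = (-72 + 39)*54 = -33*54 = -1782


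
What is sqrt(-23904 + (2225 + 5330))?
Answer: I*sqrt(16349) ≈ 127.86*I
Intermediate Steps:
sqrt(-23904 + (2225 + 5330)) = sqrt(-23904 + 7555) = sqrt(-16349) = I*sqrt(16349)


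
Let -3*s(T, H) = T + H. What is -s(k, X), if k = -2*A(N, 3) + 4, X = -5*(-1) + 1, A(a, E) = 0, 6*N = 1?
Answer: 10/3 ≈ 3.3333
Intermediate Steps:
N = ⅙ (N = (⅙)*1 = ⅙ ≈ 0.16667)
X = 6 (X = 5 + 1 = 6)
k = 4 (k = -2*0 + 4 = 0 + 4 = 4)
s(T, H) = -H/3 - T/3 (s(T, H) = -(T + H)/3 = -(H + T)/3 = -H/3 - T/3)
-s(k, X) = -(-⅓*6 - ⅓*4) = -(-2 - 4/3) = -1*(-10/3) = 10/3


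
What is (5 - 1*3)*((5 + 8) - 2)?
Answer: 22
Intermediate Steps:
(5 - 1*3)*((5 + 8) - 2) = (5 - 3)*(13 - 2) = 2*11 = 22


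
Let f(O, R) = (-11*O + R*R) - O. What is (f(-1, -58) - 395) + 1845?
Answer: 4826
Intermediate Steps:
f(O, R) = R² - 12*O (f(O, R) = (-11*O + R²) - O = (R² - 11*O) - O = R² - 12*O)
(f(-1, -58) - 395) + 1845 = (((-58)² - 12*(-1)) - 395) + 1845 = ((3364 + 12) - 395) + 1845 = (3376 - 395) + 1845 = 2981 + 1845 = 4826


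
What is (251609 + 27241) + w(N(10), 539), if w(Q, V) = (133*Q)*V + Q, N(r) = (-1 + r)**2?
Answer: 6085578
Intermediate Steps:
w(Q, V) = Q + 133*Q*V (w(Q, V) = 133*Q*V + Q = Q + 133*Q*V)
(251609 + 27241) + w(N(10), 539) = (251609 + 27241) + (-1 + 10)**2*(1 + 133*539) = 278850 + 9**2*(1 + 71687) = 278850 + 81*71688 = 278850 + 5806728 = 6085578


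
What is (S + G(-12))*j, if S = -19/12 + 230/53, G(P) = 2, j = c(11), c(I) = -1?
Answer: -3025/636 ≈ -4.7563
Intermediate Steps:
j = -1
S = 1753/636 (S = -19*1/12 + 230*(1/53) = -19/12 + 230/53 = 1753/636 ≈ 2.7563)
(S + G(-12))*j = (1753/636 + 2)*(-1) = (3025/636)*(-1) = -3025/636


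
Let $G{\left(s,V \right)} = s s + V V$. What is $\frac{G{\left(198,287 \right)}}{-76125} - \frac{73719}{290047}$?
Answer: $- \frac{40873742806}{22079827875} \approx -1.8512$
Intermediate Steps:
$G{\left(s,V \right)} = V^{2} + s^{2}$ ($G{\left(s,V \right)} = s^{2} + V^{2} = V^{2} + s^{2}$)
$\frac{G{\left(198,287 \right)}}{-76125} - \frac{73719}{290047} = \frac{287^{2} + 198^{2}}{-76125} - \frac{73719}{290047} = \left(82369 + 39204\right) \left(- \frac{1}{76125}\right) - \frac{73719}{290047} = 121573 \left(- \frac{1}{76125}\right) - \frac{73719}{290047} = - \frac{121573}{76125} - \frac{73719}{290047} = - \frac{40873742806}{22079827875}$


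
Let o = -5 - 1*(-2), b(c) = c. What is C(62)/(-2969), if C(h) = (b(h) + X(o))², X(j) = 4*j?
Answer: -2500/2969 ≈ -0.84203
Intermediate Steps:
o = -3 (o = -5 + 2 = -3)
C(h) = (-12 + h)² (C(h) = (h + 4*(-3))² = (h - 12)² = (-12 + h)²)
C(62)/(-2969) = (-12 + 62)²/(-2969) = 50²*(-1/2969) = 2500*(-1/2969) = -2500/2969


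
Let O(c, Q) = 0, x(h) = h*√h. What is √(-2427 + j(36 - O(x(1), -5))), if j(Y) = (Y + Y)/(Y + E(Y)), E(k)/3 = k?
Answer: I*√9706/2 ≈ 49.26*I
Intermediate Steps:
x(h) = h^(3/2)
E(k) = 3*k
j(Y) = ½ (j(Y) = (Y + Y)/(Y + 3*Y) = (2*Y)/((4*Y)) = (2*Y)*(1/(4*Y)) = ½)
√(-2427 + j(36 - O(x(1), -5))) = √(-2427 + ½) = √(-4853/2) = I*√9706/2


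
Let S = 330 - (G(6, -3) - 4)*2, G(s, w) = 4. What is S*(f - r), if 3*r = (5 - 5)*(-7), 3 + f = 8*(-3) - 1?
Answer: -9240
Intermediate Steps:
f = -28 (f = -3 + (8*(-3) - 1) = -3 + (-24 - 1) = -3 - 25 = -28)
S = 330 (S = 330 - (4 - 4)*2 = 330 - 0*2 = 330 - 1*0 = 330 + 0 = 330)
r = 0 (r = ((5 - 5)*(-7))/3 = (0*(-7))/3 = (⅓)*0 = 0)
S*(f - r) = 330*(-28 - 1*0) = 330*(-28 + 0) = 330*(-28) = -9240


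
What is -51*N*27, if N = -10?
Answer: 13770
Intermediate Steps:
-51*N*27 = -51*(-10)*27 = 510*27 = 13770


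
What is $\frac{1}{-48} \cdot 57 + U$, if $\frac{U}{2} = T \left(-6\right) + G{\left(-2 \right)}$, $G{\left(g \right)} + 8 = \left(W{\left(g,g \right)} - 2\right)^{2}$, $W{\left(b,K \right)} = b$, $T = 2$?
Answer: $- \frac{147}{16} \approx -9.1875$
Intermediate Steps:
$G{\left(g \right)} = -8 + \left(-2 + g\right)^{2}$ ($G{\left(g \right)} = -8 + \left(g - 2\right)^{2} = -8 + \left(-2 + g\right)^{2}$)
$U = -8$ ($U = 2 \left(2 \left(-6\right) - \left(8 - \left(-2 - 2\right)^{2}\right)\right) = 2 \left(-12 - \left(8 - \left(-4\right)^{2}\right)\right) = 2 \left(-12 + \left(-8 + 16\right)\right) = 2 \left(-12 + 8\right) = 2 \left(-4\right) = -8$)
$\frac{1}{-48} \cdot 57 + U = \frac{1}{-48} \cdot 57 - 8 = \left(- \frac{1}{48}\right) 57 - 8 = - \frac{19}{16} - 8 = - \frac{147}{16}$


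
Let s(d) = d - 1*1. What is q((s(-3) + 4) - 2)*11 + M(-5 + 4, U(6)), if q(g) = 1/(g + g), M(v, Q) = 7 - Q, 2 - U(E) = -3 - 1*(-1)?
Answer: ¼ ≈ 0.25000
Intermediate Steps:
s(d) = -1 + d (s(d) = d - 1 = -1 + d)
U(E) = 4 (U(E) = 2 - (-3 - 1*(-1)) = 2 - (-3 + 1) = 2 - 1*(-2) = 2 + 2 = 4)
q(g) = 1/(2*g)
q((s(-3) + 4) - 2)*11 + M(-5 + 4, U(6)) = (1/(2*(((-1 - 3) + 4) - 2)))*11 + (7 - 1*4) = (1/(2*((-4 + 4) - 2)))*11 + (7 - 4) = (1/(2*(0 - 2)))*11 + 3 = ((½)/(-2))*11 + 3 = ((½)*(-½))*11 + 3 = -¼*11 + 3 = -11/4 + 3 = ¼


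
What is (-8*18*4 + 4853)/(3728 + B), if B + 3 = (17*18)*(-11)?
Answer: 4277/359 ≈ 11.914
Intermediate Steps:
B = -3369 (B = -3 + (17*18)*(-11) = -3 + 306*(-11) = -3 - 3366 = -3369)
(-8*18*4 + 4853)/(3728 + B) = (-8*18*4 + 4853)/(3728 - 3369) = (-144*4 + 4853)/359 = (-576 + 4853)*(1/359) = 4277*(1/359) = 4277/359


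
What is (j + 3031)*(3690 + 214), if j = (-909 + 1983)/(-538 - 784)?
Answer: 7819532416/661 ≈ 1.1830e+7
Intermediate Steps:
j = -537/661 (j = 1074/(-1322) = 1074*(-1/1322) = -537/661 ≈ -0.81241)
(j + 3031)*(3690 + 214) = (-537/661 + 3031)*(3690 + 214) = (2002954/661)*3904 = 7819532416/661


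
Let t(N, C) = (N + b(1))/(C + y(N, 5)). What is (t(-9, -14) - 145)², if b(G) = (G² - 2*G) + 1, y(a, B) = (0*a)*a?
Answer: 4084441/196 ≈ 20839.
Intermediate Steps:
y(a, B) = 0 (y(a, B) = 0*a = 0)
b(G) = 1 + G² - 2*G
t(N, C) = N/C (t(N, C) = (N + (1 + 1² - 2*1))/(C + 0) = (N + (1 + 1 - 2))/C = (N + 0)/C = N/C)
(t(-9, -14) - 145)² = (-9/(-14) - 145)² = (-9*(-1/14) - 145)² = (9/14 - 145)² = (-2021/14)² = 4084441/196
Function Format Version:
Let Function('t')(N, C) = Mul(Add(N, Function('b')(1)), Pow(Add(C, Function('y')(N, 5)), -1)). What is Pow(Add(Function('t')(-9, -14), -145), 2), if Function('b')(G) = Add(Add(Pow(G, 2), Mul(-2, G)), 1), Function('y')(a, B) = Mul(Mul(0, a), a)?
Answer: Rational(4084441, 196) ≈ 20839.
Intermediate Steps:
Function('y')(a, B) = 0 (Function('y')(a, B) = Mul(0, a) = 0)
Function('b')(G) = Add(1, Pow(G, 2), Mul(-2, G))
Function('t')(N, C) = Mul(N, Pow(C, -1)) (Function('t')(N, C) = Mul(Add(N, Add(1, Pow(1, 2), Mul(-2, 1))), Pow(Add(C, 0), -1)) = Mul(Add(N, Add(1, 1, -2)), Pow(C, -1)) = Mul(Add(N, 0), Pow(C, -1)) = Mul(N, Pow(C, -1)))
Pow(Add(Function('t')(-9, -14), -145), 2) = Pow(Add(Mul(-9, Pow(-14, -1)), -145), 2) = Pow(Add(Mul(-9, Rational(-1, 14)), -145), 2) = Pow(Add(Rational(9, 14), -145), 2) = Pow(Rational(-2021, 14), 2) = Rational(4084441, 196)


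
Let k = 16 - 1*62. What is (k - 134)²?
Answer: 32400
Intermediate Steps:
k = -46 (k = 16 - 62 = -46)
(k - 134)² = (-46 - 134)² = (-180)² = 32400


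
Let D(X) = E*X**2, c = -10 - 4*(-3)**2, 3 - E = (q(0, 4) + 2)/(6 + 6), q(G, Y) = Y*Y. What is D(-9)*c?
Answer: -5589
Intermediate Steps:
q(G, Y) = Y**2
E = 3/2 (E = 3 - (4**2 + 2)/(6 + 6) = 3 - (16 + 2)/12 = 3 - 18/12 = 3 - 1*3/2 = 3 - 3/2 = 3/2 ≈ 1.5000)
c = -46 (c = -10 - 4*9 = -10 - 36 = -46)
D(X) = 3*X**2/2
D(-9)*c = ((3/2)*(-9)**2)*(-46) = ((3/2)*81)*(-46) = (243/2)*(-46) = -5589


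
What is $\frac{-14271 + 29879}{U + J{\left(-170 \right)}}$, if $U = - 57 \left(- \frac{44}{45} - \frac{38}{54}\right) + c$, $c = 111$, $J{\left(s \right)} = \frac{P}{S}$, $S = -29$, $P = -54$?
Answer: $\frac{10184220}{136181} \approx 74.784$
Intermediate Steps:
$J{\left(s \right)} = \frac{54}{29}$ ($J{\left(s \right)} = - \frac{54}{-29} = \left(-54\right) \left(- \frac{1}{29}\right) = \frac{54}{29}$)
$U = \frac{9308}{45}$ ($U = - 57 \left(- \frac{44}{45} - \frac{38}{54}\right) + 111 = - 57 \left(\left(-44\right) \frac{1}{45} - \frac{19}{27}\right) + 111 = - 57 \left(- \frac{44}{45} - \frac{19}{27}\right) + 111 = \left(-57\right) \left(- \frac{227}{135}\right) + 111 = \frac{4313}{45} + 111 = \frac{9308}{45} \approx 206.84$)
$\frac{-14271 + 29879}{U + J{\left(-170 \right)}} = \frac{-14271 + 29879}{\frac{9308}{45} + \frac{54}{29}} = \frac{15608}{\frac{272362}{1305}} = 15608 \cdot \frac{1305}{272362} = \frac{10184220}{136181}$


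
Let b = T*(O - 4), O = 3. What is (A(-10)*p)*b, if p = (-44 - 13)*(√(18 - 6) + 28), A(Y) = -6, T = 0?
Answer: 0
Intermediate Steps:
b = 0 (b = 0*(3 - 4) = 0*(-1) = 0)
p = -1596 - 114*√3 (p = -57*(√12 + 28) = -57*(2*√3 + 28) = -57*(28 + 2*√3) = -1596 - 114*√3 ≈ -1793.5)
(A(-10)*p)*b = -6*(-1596 - 114*√3)*0 = (9576 + 684*√3)*0 = 0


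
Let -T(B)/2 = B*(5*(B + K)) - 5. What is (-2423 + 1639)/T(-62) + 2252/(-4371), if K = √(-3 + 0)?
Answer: -53280039628/107673618585 + 24304*I*√3/73900905 ≈ -0.49483 + 0.00056962*I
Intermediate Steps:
K = I*√3 (K = √(-3) = I*√3 ≈ 1.732*I)
T(B) = 10 - 2*B*(5*B + 5*I*√3) (T(B) = -2*(B*(5*(B + I*√3)) - 5) = -2*(B*(5*B + 5*I*√3) - 5) = -2*(-5 + B*(5*B + 5*I*√3)) = 10 - 2*B*(5*B + 5*I*√3))
(-2423 + 1639)/T(-62) + 2252/(-4371) = (-2423 + 1639)/(10 - 10*(-62)² - 10*I*(-62)*√3) + 2252/(-4371) = -784/(10 - 10*3844 + 620*I*√3) + 2252*(-1/4371) = -784/(10 - 38440 + 620*I*√3) - 2252/4371 = -784/(-38430 + 620*I*√3) - 2252/4371 = -2252/4371 - 784/(-38430 + 620*I*√3)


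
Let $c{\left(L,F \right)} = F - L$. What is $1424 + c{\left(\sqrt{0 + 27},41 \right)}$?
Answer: $1465 - 3 \sqrt{3} \approx 1459.8$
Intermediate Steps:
$1424 + c{\left(\sqrt{0 + 27},41 \right)} = 1424 + \left(41 - \sqrt{0 + 27}\right) = 1424 + \left(41 - \sqrt{27}\right) = 1424 + \left(41 - 3 \sqrt{3}\right) = 1465 - 3 \sqrt{3}$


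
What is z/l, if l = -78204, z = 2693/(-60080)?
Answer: 2693/4698496320 ≈ 5.7316e-7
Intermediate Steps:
z = -2693/60080 (z = 2693*(-1/60080) = -2693/60080 ≈ -0.044824)
z/l = -2693/60080/(-78204) = -2693/60080*(-1/78204) = 2693/4698496320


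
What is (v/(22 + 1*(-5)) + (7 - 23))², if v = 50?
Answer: 49284/289 ≈ 170.53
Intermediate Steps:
(v/(22 + 1*(-5)) + (7 - 23))² = (50/(22 + 1*(-5)) + (7 - 23))² = (50/(22 - 5) - 16)² = (50/17 - 16)² = (-222/17)² = 49284/289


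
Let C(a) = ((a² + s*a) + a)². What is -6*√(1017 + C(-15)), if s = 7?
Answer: -18*√1338 ≈ -658.42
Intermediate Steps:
C(a) = (a² + 8*a)² (C(a) = ((a² + 7*a) + a)² = (a² + 8*a)²)
-6*√(1017 + C(-15)) = -6*√(1017 + (-15)²*(8 - 15)²) = -6*√(1017 + 225*(-7)²) = -6*√(1017 + 225*49) = -6*√(1017 + 11025) = -18*√1338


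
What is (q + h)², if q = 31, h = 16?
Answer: 2209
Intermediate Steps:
(q + h)² = (31 + 16)² = 47² = 2209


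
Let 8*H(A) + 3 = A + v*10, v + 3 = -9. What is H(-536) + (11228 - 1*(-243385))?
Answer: 2036245/8 ≈ 2.5453e+5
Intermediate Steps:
v = -12 (v = -3 - 9 = -12)
H(A) = -123/8 + A/8 (H(A) = -3/8 + (A - 12*10)/8 = -3/8 + (A - 120)/8 = -3/8 + (-120 + A)/8 = -3/8 + (-15 + A/8) = -123/8 + A/8)
H(-536) + (11228 - 1*(-243385)) = (-123/8 + (1/8)*(-536)) + (11228 - 1*(-243385)) = (-123/8 - 67) + (11228 + 243385) = -659/8 + 254613 = 2036245/8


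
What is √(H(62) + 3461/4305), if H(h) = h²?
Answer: 23*√134699145/4305 ≈ 62.006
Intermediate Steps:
√(H(62) + 3461/4305) = √(62² + 3461/4305) = √(3844 + 3461*(1/4305)) = √(3844 + 3461/4305) = √(16551881/4305) = 23*√134699145/4305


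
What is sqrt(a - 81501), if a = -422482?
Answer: I*sqrt(503983) ≈ 709.92*I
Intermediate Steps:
sqrt(a - 81501) = sqrt(-422482 - 81501) = sqrt(-503983) = I*sqrt(503983)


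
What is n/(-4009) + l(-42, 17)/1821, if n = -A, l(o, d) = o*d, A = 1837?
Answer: 160917/2433463 ≈ 0.066127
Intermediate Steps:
l(o, d) = d*o
n = -1837 (n = -1*1837 = -1837)
n/(-4009) + l(-42, 17)/1821 = -1837/(-4009) + (17*(-42))/1821 = -1837*(-1/4009) - 714*1/1821 = 1837/4009 - 238/607 = 160917/2433463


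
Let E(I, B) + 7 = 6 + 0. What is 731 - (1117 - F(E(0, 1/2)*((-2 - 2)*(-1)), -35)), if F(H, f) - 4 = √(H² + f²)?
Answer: -382 + √1241 ≈ -346.77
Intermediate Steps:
E(I, B) = -1 (E(I, B) = -7 + (6 + 0) = -7 + 6 = -1)
F(H, f) = 4 + √(H² + f²)
731 - (1117 - F(E(0, 1/2)*((-2 - 2)*(-1)), -35)) = 731 - (1117 - (4 + √((-(-2 - 2)*(-1))² + (-35)²))) = 731 - (1117 - (4 + √((-(-4)*(-1))² + 1225))) = 731 - (1117 - (4 + √((-1*4)² + 1225))) = 731 - (1117 - (4 + √((-4)² + 1225))) = 731 - (1117 - (4 + √(16 + 1225))) = 731 - (1117 - (4 + √1241)) = 731 - (1117 + (-4 - √1241)) = 731 - (1113 - √1241) = 731 + (-1113 + √1241) = -382 + √1241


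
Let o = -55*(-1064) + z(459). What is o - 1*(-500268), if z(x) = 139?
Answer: 558927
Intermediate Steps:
o = 58659 (o = -55*(-1064) + 139 = 58520 + 139 = 58659)
o - 1*(-500268) = 58659 - 1*(-500268) = 58659 + 500268 = 558927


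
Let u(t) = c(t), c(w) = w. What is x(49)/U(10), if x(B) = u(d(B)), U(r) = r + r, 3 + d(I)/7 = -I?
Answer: -91/5 ≈ -18.200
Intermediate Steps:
d(I) = -21 - 7*I (d(I) = -21 + 7*(-I) = -21 - 7*I)
U(r) = 2*r
u(t) = t
x(B) = -21 - 7*B
x(49)/U(10) = (-21 - 7*49)/((2*10)) = (-21 - 343)/20 = -364*1/20 = -91/5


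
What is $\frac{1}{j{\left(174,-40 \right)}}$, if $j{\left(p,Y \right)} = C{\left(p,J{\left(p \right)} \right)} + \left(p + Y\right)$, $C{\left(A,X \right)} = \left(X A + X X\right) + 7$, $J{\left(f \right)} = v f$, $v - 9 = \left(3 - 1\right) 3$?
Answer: $\frac{1}{7266381} \approx 1.3762 \cdot 10^{-7}$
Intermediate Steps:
$v = 15$ ($v = 9 + \left(3 - 1\right) 3 = 9 + 2 \cdot 3 = 9 + 6 = 15$)
$J{\left(f \right)} = 15 f$
$C{\left(A,X \right)} = 7 + X^{2} + A X$ ($C{\left(A,X \right)} = \left(A X + X^{2}\right) + 7 = \left(X^{2} + A X\right) + 7 = 7 + X^{2} + A X$)
$j{\left(p,Y \right)} = 7 + Y + p + 240 p^{2}$ ($j{\left(p,Y \right)} = \left(7 + \left(15 p\right)^{2} + p 15 p\right) + \left(p + Y\right) = \left(7 + 225 p^{2} + 15 p^{2}\right) + \left(Y + p\right) = \left(7 + 240 p^{2}\right) + \left(Y + p\right) = 7 + Y + p + 240 p^{2}$)
$\frac{1}{j{\left(174,-40 \right)}} = \frac{1}{7 - 40 + 174 + 240 \cdot 174^{2}} = \frac{1}{7 - 40 + 174 + 240 \cdot 30276} = \frac{1}{7 - 40 + 174 + 7266240} = \frac{1}{7266381}$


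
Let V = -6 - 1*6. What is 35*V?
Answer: -420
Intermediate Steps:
V = -12 (V = -6 - 6 = -12)
35*V = 35*(-12) = -420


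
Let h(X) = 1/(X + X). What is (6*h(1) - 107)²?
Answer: 10816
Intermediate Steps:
h(X) = 1/(2*X)
(6*h(1) - 107)² = (6*((½)/1) - 107)² = (6*((½)*1) - 107)² = (6*(½) - 107)² = (3 - 107)² = (-104)² = 10816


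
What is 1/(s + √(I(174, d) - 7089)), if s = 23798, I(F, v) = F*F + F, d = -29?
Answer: 23798/566321443 - √23361/566321443 ≈ 4.1752e-5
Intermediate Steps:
I(F, v) = F + F² (I(F, v) = F² + F = F + F²)
1/(s + √(I(174, d) - 7089)) = 1/(23798 + √(174*(1 + 174) - 7089)) = 1/(23798 + √(174*175 - 7089)) = 1/(23798 + √(30450 - 7089)) = 1/(23798 + √23361)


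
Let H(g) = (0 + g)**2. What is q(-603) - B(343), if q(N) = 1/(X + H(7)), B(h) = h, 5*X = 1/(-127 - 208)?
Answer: -28149707/82074 ≈ -342.98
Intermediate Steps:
X = -1/1675 (X = 1/(5*(-127 - 208)) = (1/5)/(-335) = (1/5)*(-1/335) = -1/1675 ≈ -0.00059702)
H(g) = g**2
q(N) = 1675/82074 (q(N) = 1/(-1/1675 + 7**2) = 1/(-1/1675 + 49) = 1/(82074/1675) = 1675/82074)
q(-603) - B(343) = 1675/82074 - 1*343 = 1675/82074 - 343 = -28149707/82074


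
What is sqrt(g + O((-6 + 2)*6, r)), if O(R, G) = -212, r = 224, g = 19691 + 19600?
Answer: sqrt(39079) ≈ 197.68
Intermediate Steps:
g = 39291
sqrt(g + O((-6 + 2)*6, r)) = sqrt(39291 - 212) = sqrt(39079)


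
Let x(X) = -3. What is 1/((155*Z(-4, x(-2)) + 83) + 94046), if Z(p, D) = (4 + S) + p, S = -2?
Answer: 1/93819 ≈ 1.0659e-5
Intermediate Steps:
Z(p, D) = 2 + p (Z(p, D) = (4 - 2) + p = 2 + p)
1/((155*Z(-4, x(-2)) + 83) + 94046) = 1/((155*(2 - 4) + 83) + 94046) = 1/((155*(-2) + 83) + 94046) = 1/((-310 + 83) + 94046) = 1/(-227 + 94046) = 1/93819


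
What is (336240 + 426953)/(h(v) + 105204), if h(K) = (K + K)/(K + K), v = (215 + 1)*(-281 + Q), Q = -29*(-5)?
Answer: 763193/105205 ≈ 7.2543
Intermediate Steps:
Q = 145
v = -29376 (v = (215 + 1)*(-281 + 145) = 216*(-136) = -29376)
h(K) = 1 (h(K) = (2*K)/((2*K)) = (2*K)*(1/(2*K)) = 1)
(336240 + 426953)/(h(v) + 105204) = (336240 + 426953)/(1 + 105204) = 763193/105205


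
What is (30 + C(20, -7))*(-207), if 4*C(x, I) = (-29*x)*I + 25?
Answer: -870435/4 ≈ -2.1761e+5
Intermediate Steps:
C(x, I) = 25/4 - 29*I*x/4 (C(x, I) = ((-29*x)*I + 25)/4 = (-29*I*x + 25)/4 = (25 - 29*I*x)/4 = 25/4 - 29*I*x/4)
(30 + C(20, -7))*(-207) = (30 + (25/4 - 29/4*(-7)*20))*(-207) = (30 + (25/4 + 1015))*(-207) = (30 + 4085/4)*(-207) = (4205/4)*(-207) = -870435/4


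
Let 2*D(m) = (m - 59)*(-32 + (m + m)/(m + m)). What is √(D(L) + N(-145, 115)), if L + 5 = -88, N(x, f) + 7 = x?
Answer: 2*√551 ≈ 46.947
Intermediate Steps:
N(x, f) = -7 + x
L = -93 (L = -5 - 88 = -93)
D(m) = 1829/2 - 31*m/2 (D(m) = ((m - 59)*(-32 + (m + m)/(m + m)))/2 = ((-59 + m)*(-32 + (2*m)/((2*m))))/2 = ((-59 + m)*(-32 + (2*m)*(1/(2*m))))/2 = ((-59 + m)*(-32 + 1))/2 = ((-59 + m)*(-31))/2 = (1829 - 31*m)/2 = 1829/2 - 31*m/2)
√(D(L) + N(-145, 115)) = √((1829/2 - 31/2*(-93)) + (-7 - 145)) = √((1829/2 + 2883/2) - 152) = √(2356 - 152) = √2204 = 2*√551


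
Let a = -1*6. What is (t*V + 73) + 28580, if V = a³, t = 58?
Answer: 16125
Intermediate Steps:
a = -6
V = -216 (V = (-6)³ = -216)
(t*V + 73) + 28580 = (58*(-216) + 73) + 28580 = (-12528 + 73) + 28580 = -12455 + 28580 = 16125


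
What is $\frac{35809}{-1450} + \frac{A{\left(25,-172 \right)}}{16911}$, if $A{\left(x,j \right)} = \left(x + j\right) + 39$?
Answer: $- \frac{67302511}{2724550} \approx -24.702$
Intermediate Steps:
$A{\left(x,j \right)} = 39 + j + x$ ($A{\left(x,j \right)} = \left(j + x\right) + 39 = 39 + j + x$)
$\frac{35809}{-1450} + \frac{A{\left(25,-172 \right)}}{16911} = \frac{35809}{-1450} + \frac{39 - 172 + 25}{16911} = 35809 \left(- \frac{1}{1450}\right) - \frac{12}{1879} = - \frac{35809}{1450} - \frac{12}{1879} = - \frac{67302511}{2724550}$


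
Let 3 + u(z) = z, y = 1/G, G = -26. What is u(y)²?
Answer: 6241/676 ≈ 9.2323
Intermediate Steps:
y = -1/26 (y = 1/(-26) = -1/26 ≈ -0.038462)
u(z) = -3 + z
u(y)² = (-3 - 1/26)² = (-79/26)² = 6241/676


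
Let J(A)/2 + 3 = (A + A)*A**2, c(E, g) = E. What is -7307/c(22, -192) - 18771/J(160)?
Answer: -2720869480/8191997 ≈ -332.14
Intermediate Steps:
J(A) = -6 + 4*A**3 (J(A) = -6 + 2*((A + A)*A**2) = -6 + 2*((2*A)*A**2) = -6 + 2*(2*A**3) = -6 + 4*A**3)
-7307/c(22, -192) - 18771/J(160) = -7307/22 - 18771/(-6 + 4*160**3) = -7307*1/22 - 18771/(-6 + 4*4096000) = -7307/22 - 18771/(-6 + 16384000) = -7307/22 - 18771/16383994 = -2720869480/8191997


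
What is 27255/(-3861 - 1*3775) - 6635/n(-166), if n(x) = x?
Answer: 12085/332 ≈ 36.401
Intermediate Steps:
27255/(-3861 - 1*3775) - 6635/n(-166) = 27255/(-3861 - 1*3775) - 6635/(-166) = 27255/(-3861 - 3775) - 6635*(-1/166) = 27255/(-7636) + 6635/166 = 27255*(-1/7636) + 6635/166 = -1185/332 + 6635/166 = 12085/332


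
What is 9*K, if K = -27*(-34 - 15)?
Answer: 11907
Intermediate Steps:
K = 1323 (K = -27*(-49) = 1323)
9*K = 9*1323 = 11907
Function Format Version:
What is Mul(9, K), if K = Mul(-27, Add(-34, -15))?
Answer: 11907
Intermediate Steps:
K = 1323 (K = Mul(-27, -49) = 1323)
Mul(9, K) = Mul(9, 1323) = 11907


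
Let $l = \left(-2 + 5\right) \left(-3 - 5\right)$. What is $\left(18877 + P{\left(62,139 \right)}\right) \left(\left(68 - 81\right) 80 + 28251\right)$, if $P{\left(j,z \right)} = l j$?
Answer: $473172079$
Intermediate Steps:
$l = -24$ ($l = 3 \left(-8\right) = -24$)
$P{\left(j,z \right)} = - 24 j$
$\left(18877 + P{\left(62,139 \right)}\right) \left(\left(68 - 81\right) 80 + 28251\right) = \left(18877 - 1488\right) \left(\left(68 - 81\right) 80 + 28251\right) = \left(18877 - 1488\right) \left(\left(-13\right) 80 + 28251\right) = 17389 \left(-1040 + 28251\right) = 17389 \cdot 27211 = 473172079$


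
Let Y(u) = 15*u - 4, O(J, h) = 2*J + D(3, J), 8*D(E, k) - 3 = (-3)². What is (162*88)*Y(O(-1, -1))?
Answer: -163944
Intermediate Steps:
D(E, k) = 3/2 (D(E, k) = 3/8 + (⅛)*(-3)² = 3/8 + (⅛)*9 = 3/8 + 9/8 = 3/2)
O(J, h) = 3/2 + 2*J (O(J, h) = 2*J + 3/2 = 3/2 + 2*J)
Y(u) = -4 + 15*u
(162*88)*Y(O(-1, -1)) = (162*88)*(-4 + 15*(3/2 + 2*(-1))) = 14256*(-4 + 15*(3/2 - 2)) = 14256*(-4 + 15*(-½)) = 14256*(-4 - 15/2) = 14256*(-23/2) = -163944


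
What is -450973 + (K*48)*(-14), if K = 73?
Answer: -500029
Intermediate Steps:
-450973 + (K*48)*(-14) = -450973 + (73*48)*(-14) = -450973 + 3504*(-14) = -450973 - 49056 = -500029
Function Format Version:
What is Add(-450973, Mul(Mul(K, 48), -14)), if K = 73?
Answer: -500029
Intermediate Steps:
Add(-450973, Mul(Mul(K, 48), -14)) = Add(-450973, Mul(Mul(73, 48), -14)) = Add(-450973, Mul(3504, -14)) = Add(-450973, -49056) = -500029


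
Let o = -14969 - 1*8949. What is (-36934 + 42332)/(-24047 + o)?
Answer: -5398/47965 ≈ -0.11254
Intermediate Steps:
o = -23918 (o = -14969 - 8949 = -23918)
(-36934 + 42332)/(-24047 + o) = (-36934 + 42332)/(-24047 - 23918) = 5398/(-47965) = 5398*(-1/47965) = -5398/47965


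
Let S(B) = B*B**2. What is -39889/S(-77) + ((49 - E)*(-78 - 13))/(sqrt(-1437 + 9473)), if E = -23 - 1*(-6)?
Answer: 39889/456533 - 429*sqrt(41)/41 ≈ -66.911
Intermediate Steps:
S(B) = B**3
E = -17 (E = -23 + 6 = -17)
-39889/S(-77) + ((49 - E)*(-78 - 13))/(sqrt(-1437 + 9473)) = -39889/((-77)**3) + ((49 - 1*(-17))*(-78 - 13))/(sqrt(-1437 + 9473)) = -39889/(-456533) + ((49 + 17)*(-91))/(sqrt(8036)) = -39889*(-1/456533) + (66*(-91))/((14*sqrt(41))) = 39889/456533 - 429*sqrt(41)/41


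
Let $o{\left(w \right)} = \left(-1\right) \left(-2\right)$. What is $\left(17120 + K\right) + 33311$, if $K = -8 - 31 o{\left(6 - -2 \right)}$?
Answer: $50361$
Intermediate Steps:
$o{\left(w \right)} = 2$
$K = -70$ ($K = -8 - 62 = -70$)
$\left(17120 + K\right) + 33311 = \left(17120 - 70\right) + 33311 = 17050 + 33311 = 50361$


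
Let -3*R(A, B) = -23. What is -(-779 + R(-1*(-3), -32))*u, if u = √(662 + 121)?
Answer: 2314*√87 ≈ 21584.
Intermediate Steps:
R(A, B) = 23/3 (R(A, B) = -⅓*(-23) = 23/3)
u = 3*√87 (u = √783 = 3*√87 ≈ 27.982)
-(-779 + R(-1*(-3), -32))*u = -(-779 + 23/3)*3*√87 = -(-2314)*3*√87/3 = -(-2314)*√87 = 2314*√87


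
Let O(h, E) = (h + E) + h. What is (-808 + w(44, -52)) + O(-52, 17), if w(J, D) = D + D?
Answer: -999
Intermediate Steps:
w(J, D) = 2*D
O(h, E) = E + 2*h (O(h, E) = (E + h) + h = E + 2*h)
(-808 + w(44, -52)) + O(-52, 17) = (-808 + 2*(-52)) + (17 + 2*(-52)) = (-808 - 104) + (17 - 104) = -912 - 87 = -999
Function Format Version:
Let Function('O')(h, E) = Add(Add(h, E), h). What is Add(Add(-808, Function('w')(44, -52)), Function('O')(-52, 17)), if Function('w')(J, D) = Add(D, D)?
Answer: -999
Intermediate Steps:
Function('w')(J, D) = Mul(2, D)
Function('O')(h, E) = Add(E, Mul(2, h)) (Function('O')(h, E) = Add(Add(E, h), h) = Add(E, Mul(2, h)))
Add(Add(-808, Function('w')(44, -52)), Function('O')(-52, 17)) = Add(Add(-808, Mul(2, -52)), Add(17, Mul(2, -52))) = Add(Add(-808, -104), Add(17, -104)) = Add(-912, -87) = -999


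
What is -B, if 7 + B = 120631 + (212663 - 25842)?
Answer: -307445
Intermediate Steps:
B = 307445 (B = -7 + (120631 + (212663 - 25842)) = -7 + (120631 + 186821) = -7 + 307452 = 307445)
-B = -1*307445 = -307445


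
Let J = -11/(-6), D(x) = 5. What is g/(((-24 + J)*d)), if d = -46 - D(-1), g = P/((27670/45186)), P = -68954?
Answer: -183279732/1840055 ≈ -99.606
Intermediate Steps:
g = -1557877722/13835 (g = -68954/(27670/45186) = -68954/(27670*(1/45186)) = -68954/13835/22593 = -68954*22593/13835 = -1557877722/13835 ≈ -1.1260e+5)
J = 11/6 (J = -11*(-1/6) = 11/6 ≈ 1.8333)
d = -51 (d = -46 - 1*5 = -46 - 5 = -51)
g/(((-24 + J)*d)) = -1557877722*(-1/(51*(-24 + 11/6)))/13835 = -1557877722/(13835*((-133/6*(-51)))) = -1557877722/(13835*2261/2) = -1557877722/13835*2/2261 = -183279732/1840055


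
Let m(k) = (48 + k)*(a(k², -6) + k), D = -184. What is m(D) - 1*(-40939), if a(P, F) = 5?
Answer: 65283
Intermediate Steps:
m(k) = (5 + k)*(48 + k) (m(k) = (48 + k)*(5 + k) = (5 + k)*(48 + k))
m(D) - 1*(-40939) = (240 + (-184)² + 53*(-184)) - 1*(-40939) = (240 + 33856 - 9752) + 40939 = 24344 + 40939 = 65283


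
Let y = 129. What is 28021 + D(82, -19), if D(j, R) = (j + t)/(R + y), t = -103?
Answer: 3082289/110 ≈ 28021.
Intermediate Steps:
D(j, R) = (-103 + j)/(129 + R) (D(j, R) = (j - 103)/(R + 129) = (-103 + j)/(129 + R))
28021 + D(82, -19) = 28021 + (-103 + 82)/(129 - 19) = 28021 - 21/110 = 3082289/110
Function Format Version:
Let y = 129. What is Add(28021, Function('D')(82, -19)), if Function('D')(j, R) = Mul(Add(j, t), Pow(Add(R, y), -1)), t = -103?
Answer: Rational(3082289, 110) ≈ 28021.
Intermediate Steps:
Function('D')(j, R) = Mul(Pow(Add(129, R), -1), Add(-103, j)) (Function('D')(j, R) = Mul(Add(j, -103), Pow(Add(R, 129), -1)) = Mul(Add(-103, j), Pow(Add(129, R), -1)) = Mul(Pow(Add(129, R), -1), Add(-103, j)))
Add(28021, Function('D')(82, -19)) = Add(28021, Mul(Pow(Add(129, -19), -1), Add(-103, 82))) = Add(28021, Mul(Pow(110, -1), -21)) = Add(28021, Mul(Rational(1, 110), -21)) = Add(28021, Rational(-21, 110)) = Rational(3082289, 110)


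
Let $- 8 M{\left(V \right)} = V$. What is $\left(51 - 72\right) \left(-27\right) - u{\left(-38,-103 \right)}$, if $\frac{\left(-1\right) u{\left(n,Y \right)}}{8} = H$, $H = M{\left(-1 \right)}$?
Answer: $568$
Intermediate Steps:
$M{\left(V \right)} = - \frac{V}{8}$
$H = \frac{1}{8}$ ($H = \left(- \frac{1}{8}\right) \left(-1\right) = \frac{1}{8} \approx 0.125$)
$u{\left(n,Y \right)} = -1$ ($u{\left(n,Y \right)} = \left(-8\right) \frac{1}{8} = -1$)
$\left(51 - 72\right) \left(-27\right) - u{\left(-38,-103 \right)} = \left(51 - 72\right) \left(-27\right) - -1 = \left(-21\right) \left(-27\right) + 1 = 567 + 1 = 568$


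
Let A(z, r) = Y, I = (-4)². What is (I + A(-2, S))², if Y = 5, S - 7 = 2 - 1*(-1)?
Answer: 441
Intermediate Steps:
S = 10 (S = 7 + (2 - 1*(-1)) = 7 + (2 + 1) = 7 + 3 = 10)
I = 16
A(z, r) = 5
(I + A(-2, S))² = (16 + 5)² = 21² = 441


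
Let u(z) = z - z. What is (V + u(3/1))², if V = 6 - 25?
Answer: 361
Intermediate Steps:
u(z) = 0
V = -19
(V + u(3/1))² = (-19 + 0)² = (-19)² = 361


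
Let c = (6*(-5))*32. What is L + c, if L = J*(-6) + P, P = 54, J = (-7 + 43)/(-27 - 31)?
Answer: -26166/29 ≈ -902.28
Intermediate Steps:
J = -18/29 (J = 36/(-58) = 36*(-1/58) = -18/29 ≈ -0.62069)
L = 1674/29 (L = -18/29*(-6) + 54 = 108/29 + 54 = 1674/29 ≈ 57.724)
c = -960 (c = -30*32 = -960)
L + c = 1674/29 - 960 = -26166/29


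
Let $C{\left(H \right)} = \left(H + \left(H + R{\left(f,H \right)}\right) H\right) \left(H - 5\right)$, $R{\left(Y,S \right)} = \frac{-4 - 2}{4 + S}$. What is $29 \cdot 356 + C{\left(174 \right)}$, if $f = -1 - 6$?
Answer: $\frac{458829068}{89} \approx 5.1554 \cdot 10^{6}$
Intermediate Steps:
$f = -7$ ($f = -1 - 6 = -7$)
$R{\left(Y,S \right)} = - \frac{6}{4 + S}$
$C{\left(H \right)} = \left(-5 + H\right) \left(H + H \left(H - \frac{6}{4 + H}\right)\right)$ ($C{\left(H \right)} = \left(H + \left(H - \frac{6}{4 + H}\right) H\right) \left(H - 5\right) = \left(H + H \left(H - \frac{6}{4 + H}\right)\right) \left(-5 + H\right) = \left(-5 + H\right) \left(H + H \left(H - \frac{6}{4 + H}\right)\right)$)
$29 \cdot 356 + C{\left(174 \right)} = 29 \cdot 356 + \frac{174 \left(10 + 174^{3} - 4698\right)}{4 + 174} = 10324 + \frac{174 \left(10 + 5268024 - 4698\right)}{178} = 10324 + 174 \cdot \frac{1}{178} \cdot 5263336 = 10324 + \frac{457910232}{89} = \frac{458829068}{89}$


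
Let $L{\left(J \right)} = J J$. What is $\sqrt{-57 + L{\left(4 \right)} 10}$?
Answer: $\sqrt{103} \approx 10.149$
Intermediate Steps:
$L{\left(J \right)} = J^{2}$
$\sqrt{-57 + L{\left(4 \right)} 10} = \sqrt{-57 + 4^{2} \cdot 10} = \sqrt{-57 + 16 \cdot 10} = \sqrt{-57 + 160} = \sqrt{103}$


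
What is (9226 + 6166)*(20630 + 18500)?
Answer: 602288960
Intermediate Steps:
(9226 + 6166)*(20630 + 18500) = 15392*39130 = 602288960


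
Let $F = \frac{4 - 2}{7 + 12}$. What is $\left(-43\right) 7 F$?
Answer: $- \frac{602}{19} \approx -31.684$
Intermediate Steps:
$F = \frac{2}{19} \approx 0.10526$
$\left(-43\right) 7 F = \left(-43\right) 7 \cdot \frac{2}{19} = \left(-301\right) \frac{2}{19} = - \frac{602}{19}$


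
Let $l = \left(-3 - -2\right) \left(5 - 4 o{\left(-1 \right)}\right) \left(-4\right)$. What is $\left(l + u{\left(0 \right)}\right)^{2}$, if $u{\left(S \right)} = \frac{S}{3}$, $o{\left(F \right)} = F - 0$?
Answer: $1296$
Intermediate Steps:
$o{\left(F \right)} = F$ ($o{\left(F \right)} = F + 0 = F$)
$u{\left(S \right)} = \frac{S}{3}$ ($u{\left(S \right)} = S \frac{1}{3} = \frac{S}{3}$)
$l = 36$ ($l = \left(-3 - -2\right) \left(5 - -4\right) \left(-4\right) = \left(-3 + 2\right) \left(5 + 4\right) \left(-4\right) = \left(-1\right) 9 \left(-4\right) = \left(-9\right) \left(-4\right) = 36$)
$\left(l + u{\left(0 \right)}\right)^{2} = \left(36 + \frac{1}{3} \cdot 0\right)^{2} = \left(36 + 0\right)^{2} = 36^{2} = 1296$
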